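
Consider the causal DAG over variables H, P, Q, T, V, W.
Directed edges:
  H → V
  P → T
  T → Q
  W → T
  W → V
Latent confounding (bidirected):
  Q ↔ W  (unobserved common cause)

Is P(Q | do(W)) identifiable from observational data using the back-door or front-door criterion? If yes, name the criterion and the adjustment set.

P(Q|do(W)): frontdoor, adjust for {T}.

desc(W)\{W}={Q,T,V}; candidates ⊆ {H,P}.
W↔Q: latent back-door arc(s) into W.
size 0: {}; under {} W still reaches {Q} ∋ Q.
size 1: {H}, {P}; under {H} W still reaches {Q} ∋ Q.
size 2: {H,P}; under {H,P} W still reaches {Q} ∋ Q.
W↔Q cannot be blocked by any observed set — no back-door set.
{T}: (i) intercepts every directed W→Q path; (ii) no back-door W→{T}; (iii) {W} blocks every back-door {T}→Q. Front-door holds.
P(Q|do(W)) = Σ_{T} P(T|W) Σ_{W'} P(Q|T,W')P(W').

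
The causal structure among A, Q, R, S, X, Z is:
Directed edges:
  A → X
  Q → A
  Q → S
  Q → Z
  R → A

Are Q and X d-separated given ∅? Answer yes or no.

No — Q and X are d-connected given ∅.

Bayes-Ball from Q | ∅ reaches {A,S,X,Z}.
X ∈ reach(Q|∅) ⇒ Q ⊥̸ X | ∅.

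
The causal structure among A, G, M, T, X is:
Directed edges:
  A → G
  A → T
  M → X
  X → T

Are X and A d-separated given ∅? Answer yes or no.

Bayes-Ball from X | ∅ reaches {M,T}.
A ∉ reach(X|∅) ⇒ X ⊥ A | ∅.

Yes — X ⊥ A | ∅.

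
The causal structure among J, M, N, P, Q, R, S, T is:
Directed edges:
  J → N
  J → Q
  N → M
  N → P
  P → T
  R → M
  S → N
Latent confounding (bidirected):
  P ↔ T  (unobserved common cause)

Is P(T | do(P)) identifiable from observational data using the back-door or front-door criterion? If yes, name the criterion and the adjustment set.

desc(P)\{P}={T}; candidates ⊆ {J,M,N,Q,R,S}.
P↔T: latent back-door arc(s) into P.
size 0: {}; under {} P still reaches {J,M,N,Q,S,T} ∋ T.
size 1: {J}, {M}, {N} …(+3); under {J} P still reaches {M,N,S,T} ∋ T.
size 2: {J,M}, {J,N}, {J,Q} …(+12); under {J,M} P still reaches {N,R,S,T} ∋ T.
P↔T cannot be blocked by any observed set — no back-door set.
No mediator lies on a directed P→…→T path.
Neither criterion identifies P(T|do(P)) in this graph.

P(T|do(P)): not identifiable (no BD/FD set).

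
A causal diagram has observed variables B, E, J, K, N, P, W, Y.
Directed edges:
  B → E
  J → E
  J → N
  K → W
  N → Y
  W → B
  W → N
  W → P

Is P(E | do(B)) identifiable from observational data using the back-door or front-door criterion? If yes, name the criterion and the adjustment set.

P(E|do(B)): backdoor, adjust for ∅.

desc(B)\{B}={E}; candidates ⊆ {J,K,N,P,W,Y}.
∅: B⊥E given ∅ in G with B→· removed — back-door holds.
P(E|do(B)) = P(E|B) — no adjustment needed.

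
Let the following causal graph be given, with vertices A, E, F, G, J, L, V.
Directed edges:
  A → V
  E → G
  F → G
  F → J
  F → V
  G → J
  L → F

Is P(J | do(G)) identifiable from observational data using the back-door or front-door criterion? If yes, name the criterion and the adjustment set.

P(J|do(G)): backdoor, adjust for {F}.

desc(G)\{G}={J}; candidates ⊆ {A,E,F,L,V}.
size 0: {}; under {} G still reaches {E,F,J,L,V} ∋ J.
{F}: G⊥J given {F} in G with G→· removed — back-door holds.
P(J|do(G)) = Σ_{F} P(J|G,F)·P(F).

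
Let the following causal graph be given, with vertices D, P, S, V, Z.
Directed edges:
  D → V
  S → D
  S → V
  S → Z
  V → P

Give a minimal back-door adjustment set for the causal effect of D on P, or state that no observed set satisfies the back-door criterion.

desc(D)\{D}={P,V}; candidates ⊆ {S,Z}.
size 0: {}; under {} D still reaches {P,S,V,Z} ∋ P.
{S}: D⊥P given {S} in G with D→· removed — back-door holds.

D→P: minimal back-door set {S}.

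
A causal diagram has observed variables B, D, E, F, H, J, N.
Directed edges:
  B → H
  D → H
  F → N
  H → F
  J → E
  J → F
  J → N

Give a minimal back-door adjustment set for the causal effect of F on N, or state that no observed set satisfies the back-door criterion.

F→N: minimal back-door set {J}.

desc(F)\{F}={N}; candidates ⊆ {B,D,E,H,J}.
size 0: {}; under {} F still reaches {B,D,E,H,J,N} ∋ N.
{J}: F⊥N given {J} in G with F→· removed — back-door holds.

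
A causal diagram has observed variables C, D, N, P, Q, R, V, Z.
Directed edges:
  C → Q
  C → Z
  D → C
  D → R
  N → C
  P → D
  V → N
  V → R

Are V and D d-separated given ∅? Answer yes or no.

Yes — V ⊥ D | ∅.

Bayes-Ball from V | ∅ reaches {C,N,Q,R,Z}.
D ∉ reach(V|∅) ⇒ V ⊥ D | ∅.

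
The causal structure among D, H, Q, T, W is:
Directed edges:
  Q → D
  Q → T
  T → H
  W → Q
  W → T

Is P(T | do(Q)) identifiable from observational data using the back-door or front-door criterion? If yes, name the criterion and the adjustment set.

P(T|do(Q)): backdoor, adjust for {W}.

desc(Q)\{Q}={D,H,T}; candidates ⊆ {W}.
size 0: {}; under {} Q still reaches {H,T,W} ∋ T.
{W}: Q⊥T given {W} in G with Q→· removed — back-door holds.
P(T|do(Q)) = Σ_{W} P(T|Q,W)·P(W).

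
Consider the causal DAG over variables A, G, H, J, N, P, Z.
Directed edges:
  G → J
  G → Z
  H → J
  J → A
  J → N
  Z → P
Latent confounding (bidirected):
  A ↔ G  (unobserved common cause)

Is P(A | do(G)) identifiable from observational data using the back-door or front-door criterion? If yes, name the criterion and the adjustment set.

desc(G)\{G}={A,J,N,P,Z}; candidates ⊆ {H}.
G↔A: latent back-door arc(s) into G.
size 0: {}; under {} G still reaches {A} ∋ A.
size 1: {H}; under {H} G still reaches {A} ∋ A.
G↔A cannot be blocked by any observed set — no back-door set.
{J}: (i) intercepts every directed G→A path; (ii) no back-door G→{J}; (iii) {G} blocks every back-door {J}→A. Front-door holds.
P(A|do(G)) = Σ_{J} P(J|G) Σ_{G'} P(A|J,G')P(G').

P(A|do(G)): frontdoor, adjust for {J}.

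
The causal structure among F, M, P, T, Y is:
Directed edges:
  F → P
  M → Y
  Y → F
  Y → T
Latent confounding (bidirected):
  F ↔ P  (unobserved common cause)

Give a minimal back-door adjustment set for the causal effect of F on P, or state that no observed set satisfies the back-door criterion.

F→P: no observed back-door set.

desc(F)\{F}={P}; candidates ⊆ {M,T,Y}.
F↔P: latent back-door arc(s) into F.
size 0: {}; under {} F still reaches {M,P,T,Y} ∋ P.
size 1: {M}, {T}, {Y}; under {M} F still reaches {P,T,Y} ∋ P.
size 2: {M,T}, {M,Y}, {T,Y}; under {M,T} F still reaches {P,Y} ∋ P.
F↔P cannot be blocked by any observed set — no back-door set.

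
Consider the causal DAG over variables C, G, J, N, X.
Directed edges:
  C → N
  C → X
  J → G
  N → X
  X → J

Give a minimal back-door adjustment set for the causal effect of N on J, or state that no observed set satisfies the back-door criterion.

desc(N)\{N}={G,J,X}; candidates ⊆ {C}.
size 0: {}; under {} N still reaches {C,G,J,X} ∋ J.
{C}: N⊥J given {C} in G with N→· removed — back-door holds.

N→J: minimal back-door set {C}.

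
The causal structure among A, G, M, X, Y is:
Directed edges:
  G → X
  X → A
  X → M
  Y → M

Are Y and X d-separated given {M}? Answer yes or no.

Bayes-Ball from Y | {M} reaches {A,G,X}.
X ∈ reach(Y|{M}) ⇒ Y ⊥̸ X | {M}.

No — Y and X are d-connected given {M}.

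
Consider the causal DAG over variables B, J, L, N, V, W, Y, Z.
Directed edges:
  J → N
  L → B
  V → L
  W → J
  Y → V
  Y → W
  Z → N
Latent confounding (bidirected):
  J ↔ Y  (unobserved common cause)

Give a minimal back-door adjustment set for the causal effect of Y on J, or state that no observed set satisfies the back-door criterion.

desc(Y)\{Y}={B,J,L,N,V,W}; candidates ⊆ {Z}.
Y↔J: latent back-door arc(s) into Y.
size 0: {}; under {} Y still reaches {J,N} ∋ J.
size 1: {Z}; under {Z} Y still reaches {J,N} ∋ J.
Y↔J cannot be blocked by any observed set — no back-door set.

Y→J: no observed back-door set.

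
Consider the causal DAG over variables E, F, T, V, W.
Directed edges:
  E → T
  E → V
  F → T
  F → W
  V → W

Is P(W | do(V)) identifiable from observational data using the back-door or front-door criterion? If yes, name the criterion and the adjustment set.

P(W|do(V)): backdoor, adjust for ∅.

desc(V)\{V}={W}; candidates ⊆ {E,F,T}.
∅: V⊥W given ∅ in G with V→· removed — back-door holds.
P(W|do(V)) = P(W|V) — no adjustment needed.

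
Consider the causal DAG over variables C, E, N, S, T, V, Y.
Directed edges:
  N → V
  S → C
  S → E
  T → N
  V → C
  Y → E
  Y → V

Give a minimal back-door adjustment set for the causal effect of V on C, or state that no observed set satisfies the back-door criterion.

V→C: minimal back-door set ∅.

desc(V)\{V}={C}; candidates ⊆ {E,N,S,T,Y}.
∅: V⊥C given ∅ in G with V→· removed — back-door holds.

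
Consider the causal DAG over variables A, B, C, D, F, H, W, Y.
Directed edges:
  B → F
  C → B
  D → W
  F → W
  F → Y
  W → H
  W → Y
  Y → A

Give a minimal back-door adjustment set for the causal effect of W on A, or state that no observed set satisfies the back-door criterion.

W→A: minimal back-door set {F}.

desc(W)\{W}={A,H,Y}; candidates ⊆ {B,C,D,F}.
size 0: {}; under {} W still reaches {A,B,C,D,F,Y} ∋ A.
{F}: W⊥A given {F} in G with W→· removed — back-door holds.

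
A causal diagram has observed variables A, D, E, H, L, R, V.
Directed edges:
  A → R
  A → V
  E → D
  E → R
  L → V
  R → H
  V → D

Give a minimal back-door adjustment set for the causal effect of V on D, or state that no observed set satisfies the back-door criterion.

V→D: minimal back-door set ∅.

desc(V)\{V}={D}; candidates ⊆ {A,E,H,L,R}.
∅: V⊥D given ∅ in G with V→· removed — back-door holds.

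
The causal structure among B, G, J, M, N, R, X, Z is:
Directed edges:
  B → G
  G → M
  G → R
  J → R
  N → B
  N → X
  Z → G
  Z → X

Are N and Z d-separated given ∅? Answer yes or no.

Bayes-Ball from N | ∅ reaches {B,G,M,R,X}.
Z ∉ reach(N|∅) ⇒ N ⊥ Z | ∅.

Yes — N ⊥ Z | ∅.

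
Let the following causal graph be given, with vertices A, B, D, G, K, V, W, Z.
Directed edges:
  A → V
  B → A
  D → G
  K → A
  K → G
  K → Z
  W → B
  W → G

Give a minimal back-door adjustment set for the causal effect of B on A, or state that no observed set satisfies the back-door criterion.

B→A: minimal back-door set ∅.

desc(B)\{B}={A,V}; candidates ⊆ {D,G,K,W,Z}.
∅: B⊥A given ∅ in G with B→· removed — back-door holds.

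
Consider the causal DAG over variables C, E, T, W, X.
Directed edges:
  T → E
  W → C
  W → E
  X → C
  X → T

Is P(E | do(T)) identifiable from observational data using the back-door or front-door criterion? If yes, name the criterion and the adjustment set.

desc(T)\{T}={E}; candidates ⊆ {C,W,X}.
∅: T⊥E given ∅ in G with T→· removed — back-door holds.
P(E|do(T)) = P(E|T) — no adjustment needed.

P(E|do(T)): backdoor, adjust for ∅.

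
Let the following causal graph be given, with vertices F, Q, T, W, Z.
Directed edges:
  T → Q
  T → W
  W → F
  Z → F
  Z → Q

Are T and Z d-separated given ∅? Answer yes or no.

Bayes-Ball from T | ∅ reaches {F,Q,W}.
Z ∉ reach(T|∅) ⇒ T ⊥ Z | ∅.

Yes — T ⊥ Z | ∅.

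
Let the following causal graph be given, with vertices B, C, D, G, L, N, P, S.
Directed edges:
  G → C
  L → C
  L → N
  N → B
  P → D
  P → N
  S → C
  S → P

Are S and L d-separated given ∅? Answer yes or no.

Yes — S ⊥ L | ∅.

Bayes-Ball from S | ∅ reaches {B,C,D,N,P}.
L ∉ reach(S|∅) ⇒ S ⊥ L | ∅.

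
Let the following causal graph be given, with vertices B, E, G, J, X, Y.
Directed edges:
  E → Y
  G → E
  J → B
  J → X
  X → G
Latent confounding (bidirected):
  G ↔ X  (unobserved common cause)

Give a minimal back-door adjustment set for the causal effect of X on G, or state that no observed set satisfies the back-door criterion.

X→G: no observed back-door set.

desc(X)\{X}={E,G,Y}; candidates ⊆ {B,J}.
X↔G: latent back-door arc(s) into X.
size 0: {}; under {} X still reaches {B,E,G,J,Y} ∋ G.
size 1: {B}, {J}; under {B} X still reaches {E,G,J,Y} ∋ G.
size 2: {B,J}; under {B,J} X still reaches {E,G,Y} ∋ G.
X↔G cannot be blocked by any observed set — no back-door set.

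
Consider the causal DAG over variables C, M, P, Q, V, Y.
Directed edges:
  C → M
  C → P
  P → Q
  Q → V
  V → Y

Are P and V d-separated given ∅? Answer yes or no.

No — P and V are d-connected given ∅.

Bayes-Ball from P | ∅ reaches {C,M,Q,V,Y}.
V ∈ reach(P|∅) ⇒ P ⊥̸ V | ∅.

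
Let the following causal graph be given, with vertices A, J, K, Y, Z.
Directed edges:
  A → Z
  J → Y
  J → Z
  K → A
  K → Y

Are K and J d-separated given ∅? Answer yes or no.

Yes — K ⊥ J | ∅.

Bayes-Ball from K | ∅ reaches {A,Y,Z}.
J ∉ reach(K|∅) ⇒ K ⊥ J | ∅.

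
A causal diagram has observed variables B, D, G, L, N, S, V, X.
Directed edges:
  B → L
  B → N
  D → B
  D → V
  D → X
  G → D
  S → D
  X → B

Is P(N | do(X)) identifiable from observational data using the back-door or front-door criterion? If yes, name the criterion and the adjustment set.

P(N|do(X)): backdoor, adjust for {D}.

desc(X)\{X}={B,L,N}; candidates ⊆ {D,G,S,V}.
size 0: {}; under {} X still reaches {B,D,G,L,N,S,V} ∋ N.
{D}: X⊥N given {D} in G with X→· removed — back-door holds.
P(N|do(X)) = Σ_{D} P(N|X,D)·P(D).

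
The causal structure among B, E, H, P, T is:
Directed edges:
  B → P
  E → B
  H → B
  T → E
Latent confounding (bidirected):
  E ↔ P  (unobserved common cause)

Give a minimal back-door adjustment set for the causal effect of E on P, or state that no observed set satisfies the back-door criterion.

E→P: no observed back-door set.

desc(E)\{E}={B,P}; candidates ⊆ {H,T}.
E↔P: latent back-door arc(s) into E.
size 0: {}; under {} E still reaches {P,T} ∋ P.
size 1: {H}, {T}; under {H} E still reaches {P,T} ∋ P.
size 2: {H,T}; under {H,T} E still reaches {P} ∋ P.
E↔P cannot be blocked by any observed set — no back-door set.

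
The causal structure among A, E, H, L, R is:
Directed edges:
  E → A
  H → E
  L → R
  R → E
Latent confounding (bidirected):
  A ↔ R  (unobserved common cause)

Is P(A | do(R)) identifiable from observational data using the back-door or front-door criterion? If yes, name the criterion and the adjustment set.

desc(R)\{R}={A,E}; candidates ⊆ {H,L}.
R↔A: latent back-door arc(s) into R.
size 0: {}; under {} R still reaches {A,L} ∋ A.
size 1: {H}, {L}; under {H} R still reaches {A,L} ∋ A.
size 2: {H,L}; under {H,L} R still reaches {A} ∋ A.
R↔A cannot be blocked by any observed set — no back-door set.
{E}: (i) intercepts every directed R→A path; (ii) no back-door R→{E}; (iii) {R} blocks every back-door {E}→A. Front-door holds.
P(A|do(R)) = Σ_{E} P(E|R) Σ_{R'} P(A|E,R')P(R').

P(A|do(R)): frontdoor, adjust for {E}.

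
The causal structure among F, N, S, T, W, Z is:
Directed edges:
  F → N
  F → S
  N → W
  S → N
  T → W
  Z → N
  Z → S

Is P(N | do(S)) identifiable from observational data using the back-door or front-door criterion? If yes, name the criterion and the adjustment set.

P(N|do(S)): backdoor, adjust for {F, Z}.

desc(S)\{S}={N,W}; candidates ⊆ {F,T,Z}.
size 0: {}; under {} S still reaches {F,N,W,Z} ∋ N.
size 1: {F}, {T}, {Z}; under {F} S still reaches {N,W,Z} ∋ N.
{F,Z}: S⊥N given {F,Z} in G with S→· removed — back-door holds.
P(N|do(S)) = Σ_{F,Z} P(N|S,F,Z)·P(F,Z).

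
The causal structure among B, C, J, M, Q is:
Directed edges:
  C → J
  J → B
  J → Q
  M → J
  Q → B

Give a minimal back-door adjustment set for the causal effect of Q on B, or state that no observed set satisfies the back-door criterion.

desc(Q)\{Q}={B}; candidates ⊆ {C,J,M}.
size 0: {}; under {} Q still reaches {B,C,J,M} ∋ B.
{J}: Q⊥B given {J} in G with Q→· removed — back-door holds.

Q→B: minimal back-door set {J}.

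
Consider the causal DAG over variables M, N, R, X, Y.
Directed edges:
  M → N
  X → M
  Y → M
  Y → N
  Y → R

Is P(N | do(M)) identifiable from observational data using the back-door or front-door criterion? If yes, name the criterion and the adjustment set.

desc(M)\{M}={N}; candidates ⊆ {R,X,Y}.
size 0: {}; under {} M still reaches {N,R,X,Y} ∋ N.
{Y}: M⊥N given {Y} in G with M→· removed — back-door holds.
P(N|do(M)) = Σ_{Y} P(N|M,Y)·P(Y).

P(N|do(M)): backdoor, adjust for {Y}.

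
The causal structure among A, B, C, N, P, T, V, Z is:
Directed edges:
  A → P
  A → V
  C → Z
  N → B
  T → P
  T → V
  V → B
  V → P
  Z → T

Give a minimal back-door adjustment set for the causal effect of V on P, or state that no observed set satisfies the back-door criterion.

V→P: minimal back-door set {A, T}.

desc(V)\{V}={B,P}; candidates ⊆ {A,C,N,T,Z}.
size 0: {}; under {} V still reaches {A,C,P,T,Z} ∋ P.
size 1: {A}, {C}, {N} …(+2); under {A} V still reaches {C,P,T,Z} ∋ P.
{A,T}: V⊥P given {A,T} in G with V→· removed — back-door holds.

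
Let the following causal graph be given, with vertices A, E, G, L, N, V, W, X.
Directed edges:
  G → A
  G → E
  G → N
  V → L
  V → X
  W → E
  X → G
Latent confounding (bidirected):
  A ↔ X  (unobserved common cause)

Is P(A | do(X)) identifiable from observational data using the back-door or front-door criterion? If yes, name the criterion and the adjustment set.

P(A|do(X)): frontdoor, adjust for {G}.

desc(X)\{X}={A,E,G,N}; candidates ⊆ {L,V,W}.
X↔A: latent back-door arc(s) into X.
size 0: {}; under {} X still reaches {A,L,V} ∋ A.
size 1: {L}, {V}, {W}; under {L} X still reaches {A,V} ∋ A.
size 2: {L,V}, {L,W}, {V,W}; under {L,V} X still reaches {A} ∋ A.
X↔A cannot be blocked by any observed set — no back-door set.
{G}: (i) intercepts every directed X→A path; (ii) no back-door X→{G}; (iii) {X} blocks every back-door {G}→A. Front-door holds.
P(A|do(X)) = Σ_{G} P(G|X) Σ_{X'} P(A|G,X')P(X').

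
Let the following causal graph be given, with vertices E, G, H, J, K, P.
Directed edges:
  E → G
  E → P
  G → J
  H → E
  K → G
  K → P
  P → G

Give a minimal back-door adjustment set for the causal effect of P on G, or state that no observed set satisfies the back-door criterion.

P→G: minimal back-door set {E, K}.

desc(P)\{P}={G,J}; candidates ⊆ {E,H,K}.
size 0: {}; under {} P still reaches {E,G,H,J,K} ∋ G.
size 1: {E}, {H}, {K}; under {E} P still reaches {G,J,K} ∋ G.
{E,K}: P⊥G given {E,K} in G with P→· removed — back-door holds.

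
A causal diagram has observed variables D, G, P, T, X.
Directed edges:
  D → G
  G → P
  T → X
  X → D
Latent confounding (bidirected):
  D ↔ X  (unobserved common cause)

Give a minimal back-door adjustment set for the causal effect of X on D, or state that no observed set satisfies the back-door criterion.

X→D: no observed back-door set.

desc(X)\{X}={D,G,P}; candidates ⊆ {T}.
X↔D: latent back-door arc(s) into X.
size 0: {}; under {} X still reaches {D,G,P,T} ∋ D.
size 1: {T}; under {T} X still reaches {D,G,P} ∋ D.
X↔D cannot be blocked by any observed set — no back-door set.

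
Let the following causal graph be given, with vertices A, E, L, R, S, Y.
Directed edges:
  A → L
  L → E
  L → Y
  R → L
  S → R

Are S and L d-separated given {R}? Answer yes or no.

Yes — S ⊥ L | {R}.

Bayes-Ball from S | {R} reaches ∅.
L ∉ reach(S|{R}) ⇒ S ⊥ L | {R}.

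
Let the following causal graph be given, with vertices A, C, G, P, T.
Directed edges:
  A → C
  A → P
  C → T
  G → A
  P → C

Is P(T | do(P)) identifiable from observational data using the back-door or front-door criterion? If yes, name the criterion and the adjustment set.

P(T|do(P)): backdoor, adjust for {A}.

desc(P)\{P}={C,T}; candidates ⊆ {A,G}.
size 0: {}; under {} P still reaches {A,C,G,T} ∋ T.
{A}: P⊥T given {A} in G with P→· removed — back-door holds.
P(T|do(P)) = Σ_{A} P(T|P,A)·P(A).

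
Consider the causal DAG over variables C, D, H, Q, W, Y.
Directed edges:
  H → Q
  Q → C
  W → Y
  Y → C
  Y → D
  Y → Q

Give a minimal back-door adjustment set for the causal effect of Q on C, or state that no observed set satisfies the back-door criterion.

Q→C: minimal back-door set {Y}.

desc(Q)\{Q}={C}; candidates ⊆ {D,H,W,Y}.
size 0: {}; under {} Q still reaches {C,D,H,W,Y} ∋ C.
{Y}: Q⊥C given {Y} in G with Q→· removed — back-door holds.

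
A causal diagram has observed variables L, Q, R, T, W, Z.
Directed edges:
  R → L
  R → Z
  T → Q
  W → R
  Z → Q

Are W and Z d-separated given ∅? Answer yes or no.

Bayes-Ball from W | ∅ reaches {L,Q,R,Z}.
Z ∈ reach(W|∅) ⇒ W ⊥̸ Z | ∅.

No — W and Z are d-connected given ∅.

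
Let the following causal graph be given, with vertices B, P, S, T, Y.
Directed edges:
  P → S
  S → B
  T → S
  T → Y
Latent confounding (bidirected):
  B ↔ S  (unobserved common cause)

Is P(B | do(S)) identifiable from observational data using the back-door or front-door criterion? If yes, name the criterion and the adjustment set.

P(B|do(S)): not identifiable (no BD/FD set).

desc(S)\{S}={B}; candidates ⊆ {P,T,Y}.
S↔B: latent back-door arc(s) into S.
size 0: {}; under {} S still reaches {B,P,T,Y} ∋ B.
size 1: {P}, {T}, {Y}; under {P} S still reaches {B,T,Y} ∋ B.
size 2: {P,T}, {P,Y}, {T,Y}; under {P,T} S still reaches {B} ∋ B.
S↔B cannot be blocked by any observed set — no back-door set.
No mediator lies on a directed S→…→B path.
Neither criterion identifies P(B|do(S)) in this graph.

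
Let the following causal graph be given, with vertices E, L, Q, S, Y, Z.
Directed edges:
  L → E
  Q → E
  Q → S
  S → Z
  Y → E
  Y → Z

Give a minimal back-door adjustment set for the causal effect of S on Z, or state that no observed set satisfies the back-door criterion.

S→Z: minimal back-door set ∅.

desc(S)\{S}={Z}; candidates ⊆ {E,L,Q,Y}.
∅: S⊥Z given ∅ in G with S→· removed — back-door holds.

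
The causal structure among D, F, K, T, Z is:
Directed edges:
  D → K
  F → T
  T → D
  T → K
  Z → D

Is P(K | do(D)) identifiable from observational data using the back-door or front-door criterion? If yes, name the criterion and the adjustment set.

desc(D)\{D}={K}; candidates ⊆ {F,T,Z}.
size 0: {}; under {} D still reaches {F,K,T,Z} ∋ K.
{T}: D⊥K given {T} in G with D→· removed — back-door holds.
P(K|do(D)) = Σ_{T} P(K|D,T)·P(T).

P(K|do(D)): backdoor, adjust for {T}.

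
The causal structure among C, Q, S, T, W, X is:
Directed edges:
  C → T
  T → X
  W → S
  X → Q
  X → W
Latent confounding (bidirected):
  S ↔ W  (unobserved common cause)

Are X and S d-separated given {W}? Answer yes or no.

Bayes-Ball from X | {W} reaches {C,Q,S,T}.
S ∈ reach(X|{W}) ⇒ X ⊥̸ S | {W}.

No — X and S are d-connected given {W}.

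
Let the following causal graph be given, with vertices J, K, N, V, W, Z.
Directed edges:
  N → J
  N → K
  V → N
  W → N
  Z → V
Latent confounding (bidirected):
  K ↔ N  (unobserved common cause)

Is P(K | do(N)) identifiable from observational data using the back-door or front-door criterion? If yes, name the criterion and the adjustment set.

desc(N)\{N}={J,K}; candidates ⊆ {V,W,Z}.
N↔K: latent back-door arc(s) into N.
size 0: {}; under {} N still reaches {K,V,W,Z} ∋ K.
size 1: {V}, {W}, {Z}; under {V} N still reaches {K,W} ∋ K.
size 2: {V,W}, {V,Z}, {W,Z}; under {V,W} N still reaches {K} ∋ K.
N↔K cannot be blocked by any observed set — no back-door set.
No mediator lies on a directed N→…→K path.
Neither criterion identifies P(K|do(N)) in this graph.

P(K|do(N)): not identifiable (no BD/FD set).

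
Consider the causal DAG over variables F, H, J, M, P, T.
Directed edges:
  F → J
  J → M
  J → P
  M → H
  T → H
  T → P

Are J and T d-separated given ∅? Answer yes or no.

Bayes-Ball from J | ∅ reaches {F,H,M,P}.
T ∉ reach(J|∅) ⇒ J ⊥ T | ∅.

Yes — J ⊥ T | ∅.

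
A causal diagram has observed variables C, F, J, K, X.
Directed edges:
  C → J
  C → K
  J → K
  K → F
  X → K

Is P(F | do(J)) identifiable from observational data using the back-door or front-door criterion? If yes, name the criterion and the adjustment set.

P(F|do(J)): backdoor, adjust for {C}.

desc(J)\{J}={F,K}; candidates ⊆ {C,X}.
size 0: {}; under {} J still reaches {C,F,K} ∋ F.
{C}: J⊥F given {C} in G with J→· removed — back-door holds.
P(F|do(J)) = Σ_{C} P(F|J,C)·P(C).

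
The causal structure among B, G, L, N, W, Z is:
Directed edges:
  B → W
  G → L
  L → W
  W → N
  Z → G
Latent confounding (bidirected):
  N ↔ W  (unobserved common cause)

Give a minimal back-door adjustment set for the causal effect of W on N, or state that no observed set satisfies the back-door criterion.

W→N: no observed back-door set.

desc(W)\{W}={N}; candidates ⊆ {B,G,L,Z}.
W↔N: latent back-door arc(s) into W.
size 0: {}; under {} W still reaches {B,G,L,N,Z} ∋ N.
size 1: {B}, {G}, {L} …(+1); under {B} W still reaches {G,L,N,Z} ∋ N.
size 2: {B,G}, {B,L}, {B,Z} …(+3); under {B,G} W still reaches {L,N} ∋ N.
W↔N cannot be blocked by any observed set — no back-door set.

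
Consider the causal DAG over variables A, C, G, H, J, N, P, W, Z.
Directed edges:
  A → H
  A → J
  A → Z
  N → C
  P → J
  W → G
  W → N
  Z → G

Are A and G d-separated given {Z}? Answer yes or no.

Yes — A ⊥ G | {Z}.

Bayes-Ball from A | {Z} reaches {H,J}.
G ∉ reach(A|{Z}) ⇒ A ⊥ G | {Z}.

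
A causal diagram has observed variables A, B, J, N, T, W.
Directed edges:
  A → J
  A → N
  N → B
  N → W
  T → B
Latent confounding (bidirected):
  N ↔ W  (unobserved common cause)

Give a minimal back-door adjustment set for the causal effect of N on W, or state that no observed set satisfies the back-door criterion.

desc(N)\{N}={B,W}; candidates ⊆ {A,J,T}.
N↔W: latent back-door arc(s) into N.
size 0: {}; under {} N still reaches {A,J,W} ∋ W.
size 1: {A}, {J}, {T}; under {A} N still reaches {W} ∋ W.
size 2: {A,J}, {A,T}, {J,T}; under {A,J} N still reaches {W} ∋ W.
N↔W cannot be blocked by any observed set — no back-door set.

N→W: no observed back-door set.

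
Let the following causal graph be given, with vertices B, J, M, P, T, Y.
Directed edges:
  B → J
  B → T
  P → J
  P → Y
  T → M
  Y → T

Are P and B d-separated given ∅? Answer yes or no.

Yes — P ⊥ B | ∅.

Bayes-Ball from P | ∅ reaches {J,M,T,Y}.
B ∉ reach(P|∅) ⇒ P ⊥ B | ∅.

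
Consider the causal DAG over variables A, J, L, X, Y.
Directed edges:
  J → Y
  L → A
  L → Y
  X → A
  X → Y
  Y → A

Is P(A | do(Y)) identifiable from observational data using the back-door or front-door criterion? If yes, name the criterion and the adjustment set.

desc(Y)\{Y}={A}; candidates ⊆ {J,L,X}.
size 0: {}; under {} Y still reaches {A,J,L,X} ∋ A.
size 1: {J}, {L}, {X}; under {J} Y still reaches {A,L,X} ∋ A.
{L,X}: Y⊥A given {L,X} in G with Y→· removed — back-door holds.
P(A|do(Y)) = Σ_{L,X} P(A|Y,L,X)·P(L,X).

P(A|do(Y)): backdoor, adjust for {L, X}.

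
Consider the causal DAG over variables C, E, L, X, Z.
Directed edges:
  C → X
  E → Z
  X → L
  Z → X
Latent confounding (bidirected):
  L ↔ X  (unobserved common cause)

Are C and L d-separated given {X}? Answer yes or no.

No — C and L are d-connected given {X}.

Bayes-Ball from C | {X} reaches {E,L,Z}.
L ∈ reach(C|{X}) ⇒ C ⊥̸ L | {X}.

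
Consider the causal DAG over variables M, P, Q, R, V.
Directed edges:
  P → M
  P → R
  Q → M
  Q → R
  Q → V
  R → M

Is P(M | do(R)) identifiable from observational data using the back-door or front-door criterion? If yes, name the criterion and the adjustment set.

P(M|do(R)): backdoor, adjust for {P, Q}.

desc(R)\{R}={M}; candidates ⊆ {P,Q,V}.
size 0: {}; under {} R still reaches {M,P,Q,V} ∋ M.
size 1: {P}, {Q}, {V}; under {P} R still reaches {M,Q,V} ∋ M.
{P,Q}: R⊥M given {P,Q} in G with R→· removed — back-door holds.
P(M|do(R)) = Σ_{P,Q} P(M|R,P,Q)·P(P,Q).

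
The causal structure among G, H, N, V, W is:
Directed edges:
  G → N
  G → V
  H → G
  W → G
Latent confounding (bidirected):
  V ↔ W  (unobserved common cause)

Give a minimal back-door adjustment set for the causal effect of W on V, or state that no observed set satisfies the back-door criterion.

desc(W)\{W}={G,N,V}; candidates ⊆ {H}.
W↔V: latent back-door arc(s) into W.
size 0: {}; under {} W still reaches {V} ∋ V.
size 1: {H}; under {H} W still reaches {V} ∋ V.
W↔V cannot be blocked by any observed set — no back-door set.

W→V: no observed back-door set.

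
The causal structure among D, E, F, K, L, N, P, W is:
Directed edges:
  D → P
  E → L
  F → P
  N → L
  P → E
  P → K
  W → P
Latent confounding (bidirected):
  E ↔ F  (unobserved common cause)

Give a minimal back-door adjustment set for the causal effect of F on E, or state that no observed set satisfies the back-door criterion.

F→E: no observed back-door set.

desc(F)\{F}={E,K,L,P}; candidates ⊆ {D,N,W}.
F↔E: latent back-door arc(s) into F.
size 0: {}; under {} F still reaches {E,L} ∋ E.
size 1: {D}, {N}, {W}; under {D} F still reaches {E,L} ∋ E.
size 2: {D,N}, {D,W}, {N,W}; under {D,N} F still reaches {E,L} ∋ E.
F↔E cannot be blocked by any observed set — no back-door set.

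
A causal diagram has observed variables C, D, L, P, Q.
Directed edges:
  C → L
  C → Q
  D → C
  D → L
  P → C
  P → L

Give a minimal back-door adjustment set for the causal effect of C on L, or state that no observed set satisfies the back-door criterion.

C→L: minimal back-door set {D, P}.

desc(C)\{C}={L,Q}; candidates ⊆ {D,P}.
size 0: {}; under {} C still reaches {D,L,P} ∋ L.
size 1: {D}, {P}; under {D} C still reaches {L,P} ∋ L.
{D,P}: C⊥L given {D,P} in G with C→· removed — back-door holds.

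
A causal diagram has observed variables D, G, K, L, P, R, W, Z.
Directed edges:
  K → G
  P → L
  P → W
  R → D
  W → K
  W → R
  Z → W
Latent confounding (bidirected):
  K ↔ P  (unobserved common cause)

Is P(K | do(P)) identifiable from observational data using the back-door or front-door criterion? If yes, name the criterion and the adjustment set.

P(K|do(P)): frontdoor, adjust for {W}.

desc(P)\{P}={D,G,K,L,R,W}; candidates ⊆ {Z}.
P↔K: latent back-door arc(s) into P.
size 0: {}; under {} P still reaches {G,K} ∋ K.
size 1: {Z}; under {Z} P still reaches {G,K} ∋ K.
P↔K cannot be blocked by any observed set — no back-door set.
{W}: (i) intercepts every directed P→K path; (ii) no back-door P→{W}; (iii) {P} blocks every back-door {W}→K. Front-door holds.
P(K|do(P)) = Σ_{W} P(W|P) Σ_{P'} P(K|W,P')P(P').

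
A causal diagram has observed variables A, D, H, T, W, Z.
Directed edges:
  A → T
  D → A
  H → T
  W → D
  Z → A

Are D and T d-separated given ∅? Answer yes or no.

No — D and T are d-connected given ∅.

Bayes-Ball from D | ∅ reaches {A,T,W}.
T ∈ reach(D|∅) ⇒ D ⊥̸ T | ∅.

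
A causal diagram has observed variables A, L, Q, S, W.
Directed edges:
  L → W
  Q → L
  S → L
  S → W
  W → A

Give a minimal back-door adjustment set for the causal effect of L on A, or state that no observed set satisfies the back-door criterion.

L→A: minimal back-door set {S}.

desc(L)\{L}={A,W}; candidates ⊆ {Q,S}.
size 0: {}; under {} L still reaches {A,Q,S,W} ∋ A.
{S}: L⊥A given {S} in G with L→· removed — back-door holds.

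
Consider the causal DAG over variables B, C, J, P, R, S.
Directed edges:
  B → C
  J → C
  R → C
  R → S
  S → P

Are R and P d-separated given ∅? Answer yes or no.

Bayes-Ball from R | ∅ reaches {C,P,S}.
P ∈ reach(R|∅) ⇒ R ⊥̸ P | ∅.

No — R and P are d-connected given ∅.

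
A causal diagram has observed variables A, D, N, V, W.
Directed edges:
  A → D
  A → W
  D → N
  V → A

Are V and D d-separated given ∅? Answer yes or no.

No — V and D are d-connected given ∅.

Bayes-Ball from V | ∅ reaches {A,D,N,W}.
D ∈ reach(V|∅) ⇒ V ⊥̸ D | ∅.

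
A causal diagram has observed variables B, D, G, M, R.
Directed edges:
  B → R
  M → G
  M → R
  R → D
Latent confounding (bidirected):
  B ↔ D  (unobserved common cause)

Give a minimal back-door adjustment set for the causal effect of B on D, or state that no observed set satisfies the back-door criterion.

B→D: no observed back-door set.

desc(B)\{B}={D,R}; candidates ⊆ {G,M}.
B↔D: latent back-door arc(s) into B.
size 0: {}; under {} B still reaches {D} ∋ D.
size 1: {G}, {M}; under {G} B still reaches {D} ∋ D.
size 2: {G,M}; under {G,M} B still reaches {D} ∋ D.
B↔D cannot be blocked by any observed set — no back-door set.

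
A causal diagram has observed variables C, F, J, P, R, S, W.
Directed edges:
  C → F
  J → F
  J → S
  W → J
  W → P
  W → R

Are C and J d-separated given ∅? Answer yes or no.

Yes — C ⊥ J | ∅.

Bayes-Ball from C | ∅ reaches {F}.
J ∉ reach(C|∅) ⇒ C ⊥ J | ∅.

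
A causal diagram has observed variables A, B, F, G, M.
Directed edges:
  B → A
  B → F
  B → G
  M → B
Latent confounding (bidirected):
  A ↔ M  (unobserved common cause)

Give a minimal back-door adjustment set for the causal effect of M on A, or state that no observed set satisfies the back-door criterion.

desc(M)\{M}={A,B,F,G}; candidates ⊆ {—}.
M↔A: latent back-door arc(s) into M.
size 0: {}; under {} M still reaches {A} ∋ A.
M↔A cannot be blocked by any observed set — no back-door set.

M→A: no observed back-door set.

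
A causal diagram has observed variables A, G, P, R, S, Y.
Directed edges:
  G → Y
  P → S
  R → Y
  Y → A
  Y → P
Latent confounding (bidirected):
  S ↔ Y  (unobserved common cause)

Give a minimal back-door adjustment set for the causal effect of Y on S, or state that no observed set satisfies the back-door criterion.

Y→S: no observed back-door set.

desc(Y)\{Y}={A,P,S}; candidates ⊆ {G,R}.
Y↔S: latent back-door arc(s) into Y.
size 0: {}; under {} Y still reaches {G,R,S} ∋ S.
size 1: {G}, {R}; under {G} Y still reaches {R,S} ∋ S.
size 2: {G,R}; under {G,R} Y still reaches {S} ∋ S.
Y↔S cannot be blocked by any observed set — no back-door set.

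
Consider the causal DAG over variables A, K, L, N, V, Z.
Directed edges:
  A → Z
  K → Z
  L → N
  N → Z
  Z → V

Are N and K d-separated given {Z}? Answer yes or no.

No — N and K are d-connected given {Z}.

Bayes-Ball from N | {Z} reaches {A,K,L}.
K ∈ reach(N|{Z}) ⇒ N ⊥̸ K | {Z}.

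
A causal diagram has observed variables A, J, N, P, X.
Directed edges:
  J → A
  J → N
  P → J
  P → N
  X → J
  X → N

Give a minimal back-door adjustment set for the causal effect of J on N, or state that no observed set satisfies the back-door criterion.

desc(J)\{J}={A,N}; candidates ⊆ {P,X}.
size 0: {}; under {} J still reaches {N,P,X} ∋ N.
size 1: {P}, {X}; under {P} J still reaches {N,X} ∋ N.
{P,X}: J⊥N given {P,X} in G with J→· removed — back-door holds.

J→N: minimal back-door set {P, X}.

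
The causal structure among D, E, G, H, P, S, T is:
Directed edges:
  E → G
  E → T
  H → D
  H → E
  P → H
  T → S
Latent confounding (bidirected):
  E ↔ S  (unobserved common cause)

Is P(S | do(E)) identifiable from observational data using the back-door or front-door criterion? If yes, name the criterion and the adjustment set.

desc(E)\{E}={G,S,T}; candidates ⊆ {D,H,P}.
E↔S: latent back-door arc(s) into E.
size 0: {}; under {} E still reaches {D,H,P,S} ∋ S.
size 1: {D}, {H}, {P}; under {D} E still reaches {H,P,S} ∋ S.
size 2: {D,H}, {D,P}, {H,P}; under {D,H} E still reaches {S} ∋ S.
E↔S cannot be blocked by any observed set — no back-door set.
{T}: (i) intercepts every directed E→S path; (ii) no back-door E→{T}; (iii) {E} blocks every back-door {T}→S. Front-door holds.
P(S|do(E)) = Σ_{T} P(T|E) Σ_{E'} P(S|T,E')P(E').

P(S|do(E)): frontdoor, adjust for {T}.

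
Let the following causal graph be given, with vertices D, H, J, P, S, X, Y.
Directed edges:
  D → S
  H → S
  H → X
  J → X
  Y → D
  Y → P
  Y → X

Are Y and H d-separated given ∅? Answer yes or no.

Bayes-Ball from Y | ∅ reaches {D,P,S,X}.
H ∉ reach(Y|∅) ⇒ Y ⊥ H | ∅.

Yes — Y ⊥ H | ∅.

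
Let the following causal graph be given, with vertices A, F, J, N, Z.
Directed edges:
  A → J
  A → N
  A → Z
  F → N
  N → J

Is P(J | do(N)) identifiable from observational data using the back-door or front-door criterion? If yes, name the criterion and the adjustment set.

desc(N)\{N}={J}; candidates ⊆ {A,F,Z}.
size 0: {}; under {} N still reaches {A,F,J,Z} ∋ J.
{A}: N⊥J given {A} in G with N→· removed — back-door holds.
P(J|do(N)) = Σ_{A} P(J|N,A)·P(A).

P(J|do(N)): backdoor, adjust for {A}.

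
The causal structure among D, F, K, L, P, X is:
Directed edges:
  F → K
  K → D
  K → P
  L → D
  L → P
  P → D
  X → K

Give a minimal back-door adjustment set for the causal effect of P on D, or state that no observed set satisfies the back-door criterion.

P→D: minimal back-door set {K, L}.

desc(P)\{P}={D}; candidates ⊆ {F,K,L,X}.
size 0: {}; under {} P still reaches {D,F,K,L,X} ∋ D.
size 1: {F}, {K}, {L} …(+1); under {F} P still reaches {D,K,L,X} ∋ D.
{K,L}: P⊥D given {K,L} in G with P→· removed — back-door holds.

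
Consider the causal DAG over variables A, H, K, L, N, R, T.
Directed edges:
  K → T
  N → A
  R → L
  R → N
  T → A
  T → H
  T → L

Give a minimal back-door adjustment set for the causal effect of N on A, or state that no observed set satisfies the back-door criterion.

desc(N)\{N}={A}; candidates ⊆ {H,K,L,R,T}.
∅: N⊥A given ∅ in G with N→· removed — back-door holds.

N→A: minimal back-door set ∅.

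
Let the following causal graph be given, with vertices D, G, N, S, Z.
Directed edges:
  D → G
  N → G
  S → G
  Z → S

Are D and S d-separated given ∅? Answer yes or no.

Bayes-Ball from D | ∅ reaches {G}.
S ∉ reach(D|∅) ⇒ D ⊥ S | ∅.

Yes — D ⊥ S | ∅.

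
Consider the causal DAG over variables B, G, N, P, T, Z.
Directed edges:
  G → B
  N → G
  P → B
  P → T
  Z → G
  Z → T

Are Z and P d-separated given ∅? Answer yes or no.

Bayes-Ball from Z | ∅ reaches {B,G,T}.
P ∉ reach(Z|∅) ⇒ Z ⊥ P | ∅.

Yes — Z ⊥ P | ∅.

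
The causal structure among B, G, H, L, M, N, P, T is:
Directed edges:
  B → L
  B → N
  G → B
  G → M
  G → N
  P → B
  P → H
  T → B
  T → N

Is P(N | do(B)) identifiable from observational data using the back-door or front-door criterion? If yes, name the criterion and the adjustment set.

P(N|do(B)): backdoor, adjust for {G, T}.

desc(B)\{B}={L,N}; candidates ⊆ {G,H,M,P,T}.
size 0: {}; under {} B still reaches {G,H,M,N,P,T} ∋ N.
size 1: {G}, {H}, {M} …(+2); under {G} B still reaches {H,N,P,T} ∋ N.
{G,T}: B⊥N given {G,T} in G with B→· removed — back-door holds.
P(N|do(B)) = Σ_{G,T} P(N|B,G,T)·P(G,T).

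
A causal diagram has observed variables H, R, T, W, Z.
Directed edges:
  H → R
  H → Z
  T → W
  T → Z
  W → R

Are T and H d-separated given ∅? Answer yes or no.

Bayes-Ball from T | ∅ reaches {R,W,Z}.
H ∉ reach(T|∅) ⇒ T ⊥ H | ∅.

Yes — T ⊥ H | ∅.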